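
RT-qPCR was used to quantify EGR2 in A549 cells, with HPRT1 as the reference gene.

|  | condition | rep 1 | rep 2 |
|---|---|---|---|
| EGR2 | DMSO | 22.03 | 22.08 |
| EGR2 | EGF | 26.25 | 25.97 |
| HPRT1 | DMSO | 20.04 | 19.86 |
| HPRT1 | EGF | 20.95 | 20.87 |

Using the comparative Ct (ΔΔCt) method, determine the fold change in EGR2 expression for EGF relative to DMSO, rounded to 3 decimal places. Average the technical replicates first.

Mean Ct: EGR2 DMSO 22.055; EGR2 EGF 26.110; HPRT1 DMSO 19.950; HPRT1 EGF 20.910
ΔCt(DMSO) = 22.055 − 19.950 = 2.105
ΔCt(EGF) = 26.110 − 20.910 = 5.200
ΔΔCt = 5.200 − 2.105 = 3.095
Fold change = 2^(−3.095) = 0.1170

0.117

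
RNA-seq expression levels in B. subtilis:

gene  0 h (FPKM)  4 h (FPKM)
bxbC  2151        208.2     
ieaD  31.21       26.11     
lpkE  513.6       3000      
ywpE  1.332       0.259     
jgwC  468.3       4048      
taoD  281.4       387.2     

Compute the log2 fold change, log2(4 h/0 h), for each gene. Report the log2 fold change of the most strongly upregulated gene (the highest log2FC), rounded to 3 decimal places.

3.112

log2(208.2/2151) = -3.369  (bxbC)
log2(26.11/31.21) = -0.257  (ieaD)
log2(3000/513.6) = 2.546  (lpkE)
log2(0.259/1.332) = -2.363  (ywpE)
log2(4048/468.3) = 3.112  (jgwC)
log2(387.2/281.4) = 0.460  (taoD)
jgwC is most strongly upregulated.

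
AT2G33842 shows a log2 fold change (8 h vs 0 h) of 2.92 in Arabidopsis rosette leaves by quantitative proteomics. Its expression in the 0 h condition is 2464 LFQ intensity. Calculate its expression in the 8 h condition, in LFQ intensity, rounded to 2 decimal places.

18648.69

Fold change = 2^(2.92) = 7.5685
8 h expression = 2464 × 7.5685 = 18648.69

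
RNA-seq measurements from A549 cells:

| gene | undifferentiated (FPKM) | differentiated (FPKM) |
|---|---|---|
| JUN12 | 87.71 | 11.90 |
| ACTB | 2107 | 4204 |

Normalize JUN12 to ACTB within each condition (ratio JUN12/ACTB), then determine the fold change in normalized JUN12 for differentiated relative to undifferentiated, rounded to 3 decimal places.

0.068

JUN12/ACTB (undifferentiated) = 87.71 / 2107 = 0.041628
JUN12/ACTB (differentiated) = 11.90 / 4204 = 0.0028306
Fold change = 0.0028306 / 0.041628 = 0.0680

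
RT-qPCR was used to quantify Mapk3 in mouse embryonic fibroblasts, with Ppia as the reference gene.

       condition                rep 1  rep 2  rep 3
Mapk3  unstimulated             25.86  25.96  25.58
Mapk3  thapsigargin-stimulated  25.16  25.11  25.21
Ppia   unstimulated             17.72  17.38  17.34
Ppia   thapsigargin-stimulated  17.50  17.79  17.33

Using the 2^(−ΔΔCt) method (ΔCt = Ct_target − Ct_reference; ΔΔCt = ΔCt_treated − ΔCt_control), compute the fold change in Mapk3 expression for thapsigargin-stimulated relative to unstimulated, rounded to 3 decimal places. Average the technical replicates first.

1.625

Mean Ct: Mapk3 unstimulated 25.800; Mapk3 thapsigargin-stimulated 25.160; Ppia unstimulated 17.480; Ppia thapsigargin-stimulated 17.540
ΔCt(unstimulated) = 25.800 − 17.480 = 8.320
ΔCt(thapsigargin-stimulated) = 25.160 − 17.540 = 7.620
ΔΔCt = 7.620 − 8.320 = -0.700
Fold change = 2^(−(-0.700)) = 2^0.700 = 1.6245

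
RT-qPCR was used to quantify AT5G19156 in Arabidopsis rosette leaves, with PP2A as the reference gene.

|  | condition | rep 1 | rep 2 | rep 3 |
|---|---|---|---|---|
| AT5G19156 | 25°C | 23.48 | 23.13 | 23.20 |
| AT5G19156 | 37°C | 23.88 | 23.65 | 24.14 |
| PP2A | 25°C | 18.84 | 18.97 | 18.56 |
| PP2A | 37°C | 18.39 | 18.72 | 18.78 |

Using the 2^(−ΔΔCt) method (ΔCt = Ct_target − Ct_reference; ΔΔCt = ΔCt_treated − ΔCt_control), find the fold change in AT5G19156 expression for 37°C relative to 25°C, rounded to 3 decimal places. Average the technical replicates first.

Mean Ct: AT5G19156 25°C 23.270; AT5G19156 37°C 23.890; PP2A 25°C 18.790; PP2A 37°C 18.630
ΔCt(25°C) = 23.270 − 18.790 = 4.480
ΔCt(37°C) = 23.890 − 18.630 = 5.260
ΔΔCt = 5.260 − 4.480 = 0.780
Fold change = 2^(−0.780) = 0.5824

0.582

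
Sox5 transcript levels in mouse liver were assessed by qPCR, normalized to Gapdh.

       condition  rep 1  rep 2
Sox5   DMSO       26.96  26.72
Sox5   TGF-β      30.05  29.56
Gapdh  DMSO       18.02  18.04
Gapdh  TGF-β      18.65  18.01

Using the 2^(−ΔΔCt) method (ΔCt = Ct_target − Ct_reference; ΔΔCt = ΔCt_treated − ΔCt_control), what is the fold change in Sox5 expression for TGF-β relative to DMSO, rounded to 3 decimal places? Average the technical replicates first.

Mean Ct: Sox5 DMSO 26.840; Sox5 TGF-β 29.805; Gapdh DMSO 18.030; Gapdh TGF-β 18.330
ΔCt(DMSO) = 26.840 − 18.030 = 8.810
ΔCt(TGF-β) = 29.805 − 18.330 = 11.475
ΔΔCt = 11.475 − 8.810 = 2.665
Fold change = 2^(−2.665) = 0.1577

0.158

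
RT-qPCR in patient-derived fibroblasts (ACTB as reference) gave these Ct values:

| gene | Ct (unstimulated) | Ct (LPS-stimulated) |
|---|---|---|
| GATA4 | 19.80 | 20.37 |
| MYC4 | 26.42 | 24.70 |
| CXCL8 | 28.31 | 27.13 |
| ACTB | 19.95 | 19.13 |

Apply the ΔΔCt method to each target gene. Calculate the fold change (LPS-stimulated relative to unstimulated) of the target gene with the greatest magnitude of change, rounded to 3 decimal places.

GATA4: ΔΔCt = (20.37−19.13) − (19.80−19.95) = 1.24 − (-0.15) = 1.39; fold change = 2^-1.39 = 0.382
MYC4: ΔΔCt = (24.70−19.13) − (26.42−19.95) = 5.57 − 6.47 = -0.90; fold change = 2^0.90 = 1.866
CXCL8: ΔΔCt = (27.13−19.13) − (28.31−19.95) = 8.00 − 8.36 = -0.36; fold change = 2^0.36 = 1.283
GATA4 has the largest |ΔΔCt| = 1.39.

0.382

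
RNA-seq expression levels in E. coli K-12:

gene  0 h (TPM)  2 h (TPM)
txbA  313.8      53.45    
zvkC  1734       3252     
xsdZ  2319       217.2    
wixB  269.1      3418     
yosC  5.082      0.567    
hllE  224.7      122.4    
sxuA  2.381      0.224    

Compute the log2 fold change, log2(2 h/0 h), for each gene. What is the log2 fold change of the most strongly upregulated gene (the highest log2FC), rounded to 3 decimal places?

3.667

log2(53.45/313.8) = -2.554  (txbA)
log2(3252/1734) = 0.907  (zvkC)
log2(217.2/2319) = -3.416  (xsdZ)
log2(3418/269.1) = 3.667  (wixB)
log2(0.567/5.082) = -3.164  (yosC)
log2(122.4/224.7) = -0.876  (hllE)
log2(0.224/2.381) = -3.410  (sxuA)
wixB is most strongly upregulated.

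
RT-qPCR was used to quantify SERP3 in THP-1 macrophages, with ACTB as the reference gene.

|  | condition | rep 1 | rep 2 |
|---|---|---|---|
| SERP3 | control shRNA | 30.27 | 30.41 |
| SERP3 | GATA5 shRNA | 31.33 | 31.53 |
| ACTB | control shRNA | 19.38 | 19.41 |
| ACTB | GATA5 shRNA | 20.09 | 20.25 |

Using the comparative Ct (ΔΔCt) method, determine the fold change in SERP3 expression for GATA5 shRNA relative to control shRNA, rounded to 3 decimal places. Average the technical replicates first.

Mean Ct: SERP3 control shRNA 30.340; SERP3 GATA5 shRNA 31.430; ACTB control shRNA 19.395; ACTB GATA5 shRNA 20.170
ΔCt(control shRNA) = 30.340 − 19.395 = 10.945
ΔCt(GATA5 shRNA) = 31.430 − 20.170 = 11.260
ΔΔCt = 11.260 − 10.945 = 0.315
Fold change = 2^(−0.315) = 0.8039

0.804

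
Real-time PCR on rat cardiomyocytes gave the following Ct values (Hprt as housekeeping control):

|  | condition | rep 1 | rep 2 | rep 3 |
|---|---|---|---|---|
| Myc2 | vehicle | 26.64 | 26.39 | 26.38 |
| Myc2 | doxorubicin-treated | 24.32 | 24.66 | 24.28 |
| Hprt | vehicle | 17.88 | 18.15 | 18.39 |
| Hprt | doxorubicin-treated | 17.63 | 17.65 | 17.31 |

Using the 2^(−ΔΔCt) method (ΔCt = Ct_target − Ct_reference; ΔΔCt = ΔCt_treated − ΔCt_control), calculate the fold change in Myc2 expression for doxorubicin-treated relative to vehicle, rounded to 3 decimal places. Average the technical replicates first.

Mean Ct: Myc2 vehicle 26.470; Myc2 doxorubicin-treated 24.420; Hprt vehicle 18.140; Hprt doxorubicin-treated 17.530
ΔCt(vehicle) = 26.470 − 18.140 = 8.330
ΔCt(doxorubicin-treated) = 24.420 − 17.530 = 6.890
ΔΔCt = 6.890 − 8.330 = -1.440
Fold change = 2^(−(-1.440)) = 2^1.440 = 2.7132

2.713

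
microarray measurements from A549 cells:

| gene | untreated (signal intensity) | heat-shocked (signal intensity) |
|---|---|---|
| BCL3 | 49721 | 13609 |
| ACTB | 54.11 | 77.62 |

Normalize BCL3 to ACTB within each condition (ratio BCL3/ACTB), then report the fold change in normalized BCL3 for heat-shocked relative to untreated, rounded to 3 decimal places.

BCL3/ACTB (untreated) = 49721 / 54.11 = 918.89
BCL3/ACTB (heat-shocked) = 13609 / 77.62 = 175.33
Fold change = 175.33 / 918.89 = 0.1908

0.191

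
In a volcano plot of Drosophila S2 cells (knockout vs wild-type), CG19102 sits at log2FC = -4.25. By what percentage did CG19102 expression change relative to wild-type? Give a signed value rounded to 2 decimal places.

Fold change = 2^(-4.25) = 0.0526
Percent change = (FC − 1) × 100% = (0.0526 − 1) × 100 = -94.74%

-94.74%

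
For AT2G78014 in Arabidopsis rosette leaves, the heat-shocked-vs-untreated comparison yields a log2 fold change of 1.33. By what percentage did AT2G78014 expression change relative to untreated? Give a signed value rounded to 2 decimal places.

Fold change = 2^(1.33) = 2.5140
Percent change = (FC − 1) × 100% = (2.5140 − 1) × 100 = 151.40%

151.40%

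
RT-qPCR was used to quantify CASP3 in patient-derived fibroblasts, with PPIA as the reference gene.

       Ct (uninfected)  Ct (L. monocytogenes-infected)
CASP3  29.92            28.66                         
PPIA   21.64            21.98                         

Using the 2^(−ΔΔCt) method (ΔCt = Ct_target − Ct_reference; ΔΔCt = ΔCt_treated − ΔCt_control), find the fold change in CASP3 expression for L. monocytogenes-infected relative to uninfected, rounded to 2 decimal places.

3.03

ΔCt(uninfected) = 29.920 − 21.640 = 8.280
ΔCt(L. monocytogenes-infected) = 28.660 − 21.980 = 6.680
ΔΔCt = 6.680 − 8.280 = -1.600
Fold change = 2^(−(-1.600)) = 2^1.600 = 3.031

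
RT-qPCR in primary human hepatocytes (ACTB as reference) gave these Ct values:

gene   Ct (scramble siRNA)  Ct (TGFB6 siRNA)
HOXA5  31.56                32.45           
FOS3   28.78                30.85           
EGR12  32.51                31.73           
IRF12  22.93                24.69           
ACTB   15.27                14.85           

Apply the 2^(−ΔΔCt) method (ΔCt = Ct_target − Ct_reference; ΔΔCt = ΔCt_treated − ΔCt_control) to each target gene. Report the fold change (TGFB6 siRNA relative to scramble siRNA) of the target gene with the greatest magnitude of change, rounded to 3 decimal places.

0.178

HOXA5: ΔΔCt = (32.45−14.85) − (31.56−15.27) = 17.60 − 16.29 = 1.31; fold change = 2^-1.31 = 0.403
FOS3: ΔΔCt = (30.85−14.85) − (28.78−15.27) = 16.00 − 13.51 = 2.49; fold change = 2^-2.49 = 0.178
EGR12: ΔΔCt = (31.73−14.85) − (32.51−15.27) = 16.88 − 17.24 = -0.36; fold change = 2^0.36 = 1.283
IRF12: ΔΔCt = (24.69−14.85) − (22.93−15.27) = 9.84 − 7.66 = 2.18; fold change = 2^-2.18 = 0.221
FOS3 has the largest |ΔΔCt| = 2.49.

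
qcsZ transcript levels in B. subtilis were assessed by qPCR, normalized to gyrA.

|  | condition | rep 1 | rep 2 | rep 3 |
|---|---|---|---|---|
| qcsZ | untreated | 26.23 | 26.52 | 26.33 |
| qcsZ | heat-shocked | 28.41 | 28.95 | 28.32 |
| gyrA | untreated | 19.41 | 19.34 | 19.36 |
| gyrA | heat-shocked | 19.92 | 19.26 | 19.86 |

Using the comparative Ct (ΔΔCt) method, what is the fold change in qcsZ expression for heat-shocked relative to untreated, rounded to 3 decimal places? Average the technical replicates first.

0.270

Mean Ct: qcsZ untreated 26.360; qcsZ heat-shocked 28.560; gyrA untreated 19.370; gyrA heat-shocked 19.680
ΔCt(untreated) = 26.360 − 19.370 = 6.990
ΔCt(heat-shocked) = 28.560 − 19.680 = 8.880
ΔΔCt = 8.880 − 6.990 = 1.890
Fold change = 2^(−1.890) = 0.2698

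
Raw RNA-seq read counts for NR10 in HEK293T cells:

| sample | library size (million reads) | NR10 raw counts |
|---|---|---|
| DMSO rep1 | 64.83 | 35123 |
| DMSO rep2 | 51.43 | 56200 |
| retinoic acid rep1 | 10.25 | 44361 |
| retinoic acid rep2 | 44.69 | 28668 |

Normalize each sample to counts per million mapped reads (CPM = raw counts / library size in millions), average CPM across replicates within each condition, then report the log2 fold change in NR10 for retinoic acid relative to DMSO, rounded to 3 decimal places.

1.604

CPM(DMSO rep1) = 35123 / 64.83 = 541.7708
CPM(DMSO rep2) = 56200 / 51.43 = 1092.7474
CPM(retinoic acid rep1) = 44361 / 10.25 = 4327.9024
CPM(retinoic acid rep2) = 28668 / 44.69 = 641.4858
mean CPM(DMSO) = 817.2591; mean CPM(retinoic acid) = 2484.6941
Fold change = 2484.6941 / 817.2591 = 3.04028
log2(3.04028) = 1.6042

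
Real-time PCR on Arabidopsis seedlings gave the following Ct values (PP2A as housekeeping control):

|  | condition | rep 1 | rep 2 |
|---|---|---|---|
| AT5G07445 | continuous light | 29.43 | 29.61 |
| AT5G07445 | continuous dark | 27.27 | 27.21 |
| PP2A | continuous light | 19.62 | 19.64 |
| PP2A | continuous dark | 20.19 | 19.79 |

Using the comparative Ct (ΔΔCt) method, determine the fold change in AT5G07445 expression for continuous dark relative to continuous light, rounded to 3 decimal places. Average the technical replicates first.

Mean Ct: AT5G07445 continuous light 29.520; AT5G07445 continuous dark 27.240; PP2A continuous light 19.630; PP2A continuous dark 19.990
ΔCt(continuous light) = 29.520 − 19.630 = 9.890
ΔCt(continuous dark) = 27.240 − 19.990 = 7.250
ΔΔCt = 7.250 − 9.890 = -2.640
Fold change = 2^(−(-2.640)) = 2^2.640 = 6.2333

6.233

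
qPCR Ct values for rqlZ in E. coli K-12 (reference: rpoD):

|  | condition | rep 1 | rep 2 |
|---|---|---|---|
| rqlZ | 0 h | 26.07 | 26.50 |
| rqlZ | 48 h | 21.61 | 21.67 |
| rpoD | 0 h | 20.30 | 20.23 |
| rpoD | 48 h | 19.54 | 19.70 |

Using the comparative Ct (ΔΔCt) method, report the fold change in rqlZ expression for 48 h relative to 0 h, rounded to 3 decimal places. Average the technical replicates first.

16.000

Mean Ct: rqlZ 0 h 26.285; rqlZ 48 h 21.640; rpoD 0 h 20.265; rpoD 48 h 19.620
ΔCt(0 h) = 26.285 − 20.265 = 6.020
ΔCt(48 h) = 21.640 − 19.620 = 2.020
ΔΔCt = 2.020 − 6.020 = -4.000
Fold change = 2^(−(-4.000)) = 2^4.000 = 16.0000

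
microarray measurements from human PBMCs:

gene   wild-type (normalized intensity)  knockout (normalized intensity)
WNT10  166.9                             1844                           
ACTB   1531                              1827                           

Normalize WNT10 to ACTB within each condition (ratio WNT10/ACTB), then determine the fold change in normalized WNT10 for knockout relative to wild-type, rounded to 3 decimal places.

9.259

WNT10/ACTB (wild-type) = 166.9 / 1531 = 0.10901
WNT10/ACTB (knockout) = 1844 / 1827 = 1.0093
Fold change = 1.0093 / 0.10901 = 9.2585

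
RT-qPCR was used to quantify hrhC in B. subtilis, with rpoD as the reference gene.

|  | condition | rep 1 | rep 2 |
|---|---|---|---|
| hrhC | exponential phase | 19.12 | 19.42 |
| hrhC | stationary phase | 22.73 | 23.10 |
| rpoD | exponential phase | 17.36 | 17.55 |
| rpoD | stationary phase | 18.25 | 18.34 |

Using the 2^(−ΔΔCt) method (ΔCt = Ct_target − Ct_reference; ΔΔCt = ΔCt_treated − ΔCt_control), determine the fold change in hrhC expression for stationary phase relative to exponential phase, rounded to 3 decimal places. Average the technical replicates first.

0.143

Mean Ct: hrhC exponential phase 19.270; hrhC stationary phase 22.915; rpoD exponential phase 17.455; rpoD stationary phase 18.295
ΔCt(exponential phase) = 19.270 − 17.455 = 1.815
ΔCt(stationary phase) = 22.915 − 18.295 = 4.620
ΔΔCt = 4.620 − 1.815 = 2.805
Fold change = 2^(−2.805) = 0.1431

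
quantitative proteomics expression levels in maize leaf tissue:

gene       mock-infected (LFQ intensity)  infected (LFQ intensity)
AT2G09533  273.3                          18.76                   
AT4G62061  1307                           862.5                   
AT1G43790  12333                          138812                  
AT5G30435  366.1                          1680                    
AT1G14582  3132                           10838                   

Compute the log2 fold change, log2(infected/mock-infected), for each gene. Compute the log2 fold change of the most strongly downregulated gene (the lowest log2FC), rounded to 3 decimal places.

log2(18.76/273.3) = -3.865  (AT2G09533)
log2(862.5/1307) = -0.600  (AT4G62061)
log2(138812/12333) = 3.493  (AT1G43790)
log2(1680/366.1) = 2.198  (AT5G30435)
log2(10838/3132) = 1.791  (AT1G14582)
AT2G09533 is most strongly downregulated.

-3.865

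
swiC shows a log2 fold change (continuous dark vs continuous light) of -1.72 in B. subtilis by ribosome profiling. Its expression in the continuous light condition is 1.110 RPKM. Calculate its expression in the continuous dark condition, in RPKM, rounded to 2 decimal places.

Fold change = 2^(-1.72) = 0.3035
continuous dark expression = 1.110 × 0.3035 = 0.34

0.34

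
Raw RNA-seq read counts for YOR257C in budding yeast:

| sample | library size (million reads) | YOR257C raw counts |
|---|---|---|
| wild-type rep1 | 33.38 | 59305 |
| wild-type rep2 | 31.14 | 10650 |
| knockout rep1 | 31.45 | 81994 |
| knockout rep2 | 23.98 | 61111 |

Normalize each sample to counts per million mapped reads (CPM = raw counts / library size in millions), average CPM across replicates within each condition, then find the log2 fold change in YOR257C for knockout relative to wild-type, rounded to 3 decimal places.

1.283

CPM(wild-type rep1) = 59305 / 33.38 = 1776.6627
CPM(wild-type rep2) = 10650 / 31.14 = 342.0039
CPM(knockout rep1) = 81994 / 31.45 = 2607.1224
CPM(knockout rep2) = 61111 / 23.98 = 2548.4153
mean CPM(wild-type) = 1059.3333; mean CPM(knockout) = 2577.7689
Fold change = 2577.7689 / 1059.3333 = 2.43339
log2(2.43339) = 1.2830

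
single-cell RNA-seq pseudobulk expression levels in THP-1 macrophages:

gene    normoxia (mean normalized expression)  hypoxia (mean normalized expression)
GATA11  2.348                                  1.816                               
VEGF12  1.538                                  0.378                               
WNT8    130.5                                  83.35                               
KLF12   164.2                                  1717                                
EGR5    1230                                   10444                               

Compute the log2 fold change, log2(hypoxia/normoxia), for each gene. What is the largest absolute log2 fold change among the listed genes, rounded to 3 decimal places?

3.386

log2(1.816/2.348) = -0.371  (GATA11)
log2(0.378/1.538) = -2.025  (VEGF12)
log2(83.35/130.5) = -0.647  (WNT8)
log2(1717/164.2) = 3.386  (KLF12)
log2(10444/1230) = 3.086  (EGR5)
The largest magnitude belongs to KLF12.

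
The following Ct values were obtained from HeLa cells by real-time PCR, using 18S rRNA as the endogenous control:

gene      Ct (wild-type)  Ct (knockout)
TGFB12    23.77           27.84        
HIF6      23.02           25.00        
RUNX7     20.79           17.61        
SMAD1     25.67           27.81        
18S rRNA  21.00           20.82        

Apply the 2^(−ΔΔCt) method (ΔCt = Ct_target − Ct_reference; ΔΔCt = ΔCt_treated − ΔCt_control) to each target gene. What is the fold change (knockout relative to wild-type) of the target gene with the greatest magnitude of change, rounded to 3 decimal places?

0.053

TGFB12: ΔΔCt = (27.84−20.82) − (23.77−21.00) = 7.02 − 2.77 = 4.25; fold change = 2^-4.25 = 0.053
HIF6: ΔΔCt = (25.00−20.82) − (23.02−21.00) = 4.18 − 2.02 = 2.16; fold change = 2^-2.16 = 0.224
RUNX7: ΔΔCt = (17.61−20.82) − (20.79−21.00) = -3.21 − (-0.21) = -3.00; fold change = 2^3.00 = 8.000
SMAD1: ΔΔCt = (27.81−20.82) − (25.67−21.00) = 6.99 − 4.67 = 2.32; fold change = 2^-2.32 = 0.200
TGFB12 has the largest |ΔΔCt| = 4.25.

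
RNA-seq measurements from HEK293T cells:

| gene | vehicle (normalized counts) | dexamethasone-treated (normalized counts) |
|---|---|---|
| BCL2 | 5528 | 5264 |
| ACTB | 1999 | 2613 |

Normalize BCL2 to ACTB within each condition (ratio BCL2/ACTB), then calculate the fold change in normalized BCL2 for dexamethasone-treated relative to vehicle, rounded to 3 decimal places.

0.728

BCL2/ACTB (vehicle) = 5528 / 1999 = 2.7654
BCL2/ACTB (dexamethasone-treated) = 5264 / 2613 = 2.0145
Fold change = 2.0145 / 2.7654 = 0.7285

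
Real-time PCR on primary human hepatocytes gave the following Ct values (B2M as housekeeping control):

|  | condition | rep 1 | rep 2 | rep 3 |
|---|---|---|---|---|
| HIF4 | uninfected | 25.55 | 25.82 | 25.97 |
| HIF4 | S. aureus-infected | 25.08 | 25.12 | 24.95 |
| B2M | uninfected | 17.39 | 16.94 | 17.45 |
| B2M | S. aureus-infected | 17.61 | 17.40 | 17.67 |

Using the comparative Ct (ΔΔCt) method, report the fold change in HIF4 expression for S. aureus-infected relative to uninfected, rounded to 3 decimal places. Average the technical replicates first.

2.042

Mean Ct: HIF4 uninfected 25.780; HIF4 S. aureus-infected 25.050; B2M uninfected 17.260; B2M S. aureus-infected 17.560
ΔCt(uninfected) = 25.780 − 17.260 = 8.520
ΔCt(S. aureus-infected) = 25.050 − 17.560 = 7.490
ΔΔCt = 7.490 − 8.520 = -1.030
Fold change = 2^(−(-1.030)) = 2^1.030 = 2.0420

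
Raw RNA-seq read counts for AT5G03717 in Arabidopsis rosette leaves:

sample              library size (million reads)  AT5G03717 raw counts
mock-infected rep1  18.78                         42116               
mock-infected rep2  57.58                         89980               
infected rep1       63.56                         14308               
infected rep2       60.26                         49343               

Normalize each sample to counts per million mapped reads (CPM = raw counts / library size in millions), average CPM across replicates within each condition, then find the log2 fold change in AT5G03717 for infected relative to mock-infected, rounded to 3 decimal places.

-1.866

CPM(mock-infected rep1) = 42116 / 18.78 = 2242.5985
CPM(mock-infected rep2) = 89980 / 57.58 = 1562.6954
CPM(infected rep1) = 14308 / 63.56 = 225.1101
CPM(infected rep2) = 49343 / 60.26 = 818.8350
mean CPM(mock-infected) = 1902.6469; mean CPM(infected) = 521.9726
Fold change = 521.9726 / 1902.6469 = 0.27434
log2(0.27434) = -1.8660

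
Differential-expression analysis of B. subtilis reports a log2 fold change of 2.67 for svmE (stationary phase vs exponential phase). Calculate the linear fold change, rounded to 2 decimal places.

6.36

Fold change = 2^(2.67) = 6.364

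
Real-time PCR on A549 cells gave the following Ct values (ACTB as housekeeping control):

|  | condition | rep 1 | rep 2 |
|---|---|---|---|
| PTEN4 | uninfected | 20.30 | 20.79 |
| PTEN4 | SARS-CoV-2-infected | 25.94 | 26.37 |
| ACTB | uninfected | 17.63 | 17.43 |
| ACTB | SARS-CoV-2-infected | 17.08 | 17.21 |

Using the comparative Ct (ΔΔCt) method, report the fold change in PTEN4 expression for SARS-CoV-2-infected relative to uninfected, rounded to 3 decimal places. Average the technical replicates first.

Mean Ct: PTEN4 uninfected 20.545; PTEN4 SARS-CoV-2-infected 26.155; ACTB uninfected 17.530; ACTB SARS-CoV-2-infected 17.145
ΔCt(uninfected) = 20.545 − 17.530 = 3.015
ΔCt(SARS-CoV-2-infected) = 26.155 − 17.145 = 9.010
ΔΔCt = 9.010 − 3.015 = 5.995
Fold change = 2^(−5.995) = 0.0157

0.016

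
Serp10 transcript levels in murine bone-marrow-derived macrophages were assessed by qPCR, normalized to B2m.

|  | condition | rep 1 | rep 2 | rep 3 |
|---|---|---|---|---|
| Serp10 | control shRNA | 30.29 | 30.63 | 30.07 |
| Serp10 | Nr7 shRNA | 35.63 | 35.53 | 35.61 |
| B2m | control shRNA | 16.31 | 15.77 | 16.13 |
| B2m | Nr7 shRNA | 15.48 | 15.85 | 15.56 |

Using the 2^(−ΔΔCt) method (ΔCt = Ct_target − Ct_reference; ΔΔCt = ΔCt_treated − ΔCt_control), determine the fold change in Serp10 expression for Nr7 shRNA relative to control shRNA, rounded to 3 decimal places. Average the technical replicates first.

0.019

Mean Ct: Serp10 control shRNA 30.330; Serp10 Nr7 shRNA 35.590; B2m control shRNA 16.070; B2m Nr7 shRNA 15.630
ΔCt(control shRNA) = 30.330 − 16.070 = 14.260
ΔCt(Nr7 shRNA) = 35.590 − 15.630 = 19.960
ΔΔCt = 19.960 − 14.260 = 5.700
Fold change = 2^(−5.700) = 0.0192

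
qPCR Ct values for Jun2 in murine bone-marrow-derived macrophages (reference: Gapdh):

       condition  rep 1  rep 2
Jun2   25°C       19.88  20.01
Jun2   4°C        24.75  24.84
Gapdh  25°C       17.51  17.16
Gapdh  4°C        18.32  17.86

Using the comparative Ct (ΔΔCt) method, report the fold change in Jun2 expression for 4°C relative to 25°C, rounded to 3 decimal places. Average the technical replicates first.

Mean Ct: Jun2 25°C 19.945; Jun2 4°C 24.795; Gapdh 25°C 17.335; Gapdh 4°C 18.090
ΔCt(25°C) = 19.945 − 17.335 = 2.610
ΔCt(4°C) = 24.795 − 18.090 = 6.705
ΔΔCt = 6.705 − 2.610 = 4.095
Fold change = 2^(−4.095) = 0.0585

0.059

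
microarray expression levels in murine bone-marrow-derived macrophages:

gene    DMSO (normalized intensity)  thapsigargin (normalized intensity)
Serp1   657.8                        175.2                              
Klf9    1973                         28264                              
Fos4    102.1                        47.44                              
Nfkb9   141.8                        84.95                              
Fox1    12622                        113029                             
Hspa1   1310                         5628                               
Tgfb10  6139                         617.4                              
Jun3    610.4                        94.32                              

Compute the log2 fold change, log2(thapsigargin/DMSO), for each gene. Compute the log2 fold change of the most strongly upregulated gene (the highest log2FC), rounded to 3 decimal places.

log2(175.2/657.8) = -1.909  (Serp1)
log2(28264/1973) = 3.841  (Klf9)
log2(47.44/102.1) = -1.106  (Fos4)
log2(84.95/141.8) = -0.739  (Nfkb9)
log2(113029/12622) = 3.163  (Fox1)
log2(5628/1310) = 2.103  (Hspa1)
log2(617.4/6139) = -3.314  (Tgfb10)
log2(94.32/610.4) = -2.694  (Jun3)
Klf9 is most strongly upregulated.

3.841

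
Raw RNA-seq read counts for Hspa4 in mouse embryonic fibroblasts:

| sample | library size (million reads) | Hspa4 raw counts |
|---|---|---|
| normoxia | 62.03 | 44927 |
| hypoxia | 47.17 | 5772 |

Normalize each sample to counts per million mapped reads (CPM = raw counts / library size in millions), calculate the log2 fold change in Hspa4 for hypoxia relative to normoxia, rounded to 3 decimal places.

CPM(normoxia) = 44927 / 62.03 = 724.2786
CPM(hypoxia) = 5772 / 47.17 = 122.3659
Fold change = 122.3659 / 724.2786 = 0.16895
log2(0.16895) = -2.5653

-2.565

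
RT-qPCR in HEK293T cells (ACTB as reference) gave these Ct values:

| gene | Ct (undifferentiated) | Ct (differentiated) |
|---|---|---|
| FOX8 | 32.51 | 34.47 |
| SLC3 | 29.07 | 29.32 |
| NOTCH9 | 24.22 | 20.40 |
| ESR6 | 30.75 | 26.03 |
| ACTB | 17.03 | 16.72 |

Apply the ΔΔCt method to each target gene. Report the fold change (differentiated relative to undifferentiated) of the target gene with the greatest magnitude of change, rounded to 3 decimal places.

FOX8: ΔΔCt = (34.47−16.72) − (32.51−17.03) = 17.75 − 15.48 = 2.27; fold change = 2^-2.27 = 0.207
SLC3: ΔΔCt = (29.32−16.72) − (29.07−17.03) = 12.60 − 12.04 = 0.56; fold change = 2^-0.56 = 0.678
NOTCH9: ΔΔCt = (20.40−16.72) − (24.22−17.03) = 3.68 − 7.19 = -3.51; fold change = 2^3.51 = 11.392
ESR6: ΔΔCt = (26.03−16.72) − (30.75−17.03) = 9.31 − 13.72 = -4.41; fold change = 2^4.41 = 21.259
ESR6 has the largest |ΔΔCt| = 4.41.

21.259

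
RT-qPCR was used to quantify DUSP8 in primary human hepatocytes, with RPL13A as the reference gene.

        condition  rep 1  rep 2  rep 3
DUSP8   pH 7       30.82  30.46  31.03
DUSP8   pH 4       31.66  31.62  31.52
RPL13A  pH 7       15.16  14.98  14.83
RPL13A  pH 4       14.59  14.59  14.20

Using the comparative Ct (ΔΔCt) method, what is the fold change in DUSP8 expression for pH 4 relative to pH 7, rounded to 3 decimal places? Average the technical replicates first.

0.390

Mean Ct: DUSP8 pH 7 30.770; DUSP8 pH 4 31.600; RPL13A pH 7 14.990; RPL13A pH 4 14.460
ΔCt(pH 7) = 30.770 − 14.990 = 15.780
ΔCt(pH 4) = 31.600 − 14.460 = 17.140
ΔΔCt = 17.140 − 15.780 = 1.360
Fold change = 2^(−1.360) = 0.3896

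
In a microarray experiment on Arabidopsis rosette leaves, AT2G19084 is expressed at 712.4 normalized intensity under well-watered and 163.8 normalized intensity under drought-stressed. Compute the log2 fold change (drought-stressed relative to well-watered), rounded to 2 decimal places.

-2.12

Fold change = 163.8 / 712.4 = 0.2299
log2(0.2299) = -2.121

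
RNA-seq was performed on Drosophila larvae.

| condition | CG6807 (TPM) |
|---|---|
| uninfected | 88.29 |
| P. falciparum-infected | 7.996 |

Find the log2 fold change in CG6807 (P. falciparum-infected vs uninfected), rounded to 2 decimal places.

Fold change = 7.996 / 88.29 = 0.0906
log2(0.0906) = -3.465

-3.46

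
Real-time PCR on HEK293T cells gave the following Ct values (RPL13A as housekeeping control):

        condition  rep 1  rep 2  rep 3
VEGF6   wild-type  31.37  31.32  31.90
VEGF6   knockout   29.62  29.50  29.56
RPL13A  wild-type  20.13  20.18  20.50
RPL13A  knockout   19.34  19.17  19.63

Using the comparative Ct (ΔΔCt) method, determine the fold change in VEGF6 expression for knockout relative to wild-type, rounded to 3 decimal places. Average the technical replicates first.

Mean Ct: VEGF6 wild-type 31.530; VEGF6 knockout 29.560; RPL13A wild-type 20.270; RPL13A knockout 19.380
ΔCt(wild-type) = 31.530 − 20.270 = 11.260
ΔCt(knockout) = 29.560 − 19.380 = 10.180
ΔΔCt = 10.180 − 11.260 = -1.080
Fold change = 2^(−(-1.080)) = 2^1.080 = 2.1140

2.114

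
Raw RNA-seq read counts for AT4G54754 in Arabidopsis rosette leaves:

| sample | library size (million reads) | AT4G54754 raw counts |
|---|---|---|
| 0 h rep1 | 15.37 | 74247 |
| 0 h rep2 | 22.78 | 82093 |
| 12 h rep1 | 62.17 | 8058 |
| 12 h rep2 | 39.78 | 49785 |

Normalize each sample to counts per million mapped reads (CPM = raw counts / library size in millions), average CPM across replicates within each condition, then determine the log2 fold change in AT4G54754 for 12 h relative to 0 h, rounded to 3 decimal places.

-2.610

CPM(0 h rep1) = 74247 / 15.37 = 4830.6441
CPM(0 h rep2) = 82093 / 22.78 = 3603.7313
CPM(12 h rep1) = 8058 / 62.17 = 129.6124
CPM(12 h rep2) = 49785 / 39.78 = 1251.5083
mean CPM(0 h) = 4217.1877; mean CPM(12 h) = 690.5603
Fold change = 690.5603 / 4217.1877 = 0.16375
log2(0.16375) = -2.6104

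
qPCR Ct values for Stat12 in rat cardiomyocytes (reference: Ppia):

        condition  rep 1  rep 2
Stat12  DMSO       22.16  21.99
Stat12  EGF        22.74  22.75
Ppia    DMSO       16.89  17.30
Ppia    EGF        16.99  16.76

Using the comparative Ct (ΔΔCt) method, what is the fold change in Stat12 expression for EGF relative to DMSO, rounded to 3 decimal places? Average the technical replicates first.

Mean Ct: Stat12 DMSO 22.075; Stat12 EGF 22.745; Ppia DMSO 17.095; Ppia EGF 16.875
ΔCt(DMSO) = 22.075 − 17.095 = 4.980
ΔCt(EGF) = 22.745 − 16.875 = 5.870
ΔΔCt = 5.870 − 4.980 = 0.890
Fold change = 2^(−0.890) = 0.5396

0.540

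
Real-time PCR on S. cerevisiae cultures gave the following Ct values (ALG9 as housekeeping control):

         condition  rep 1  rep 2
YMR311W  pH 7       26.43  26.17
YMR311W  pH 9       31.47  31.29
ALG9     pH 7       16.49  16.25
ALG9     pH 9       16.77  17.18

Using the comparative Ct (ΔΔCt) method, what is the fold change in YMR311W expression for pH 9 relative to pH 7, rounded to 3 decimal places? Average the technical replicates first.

Mean Ct: YMR311W pH 7 26.300; YMR311W pH 9 31.380; ALG9 pH 7 16.370; ALG9 pH 9 16.975
ΔCt(pH 7) = 26.300 − 16.370 = 9.930
ΔCt(pH 9) = 31.380 − 16.975 = 14.405
ΔΔCt = 14.405 − 9.930 = 4.475
Fold change = 2^(−4.475) = 0.0450

0.045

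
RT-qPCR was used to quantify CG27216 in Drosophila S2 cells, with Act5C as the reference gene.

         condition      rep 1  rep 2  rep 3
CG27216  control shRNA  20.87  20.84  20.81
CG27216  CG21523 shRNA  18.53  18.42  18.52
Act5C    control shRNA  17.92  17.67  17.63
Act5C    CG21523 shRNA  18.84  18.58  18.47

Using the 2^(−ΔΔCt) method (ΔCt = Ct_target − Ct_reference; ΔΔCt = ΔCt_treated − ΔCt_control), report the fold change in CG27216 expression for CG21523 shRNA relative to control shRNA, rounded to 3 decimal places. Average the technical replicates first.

Mean Ct: CG27216 control shRNA 20.840; CG27216 CG21523 shRNA 18.490; Act5C control shRNA 17.740; Act5C CG21523 shRNA 18.630
ΔCt(control shRNA) = 20.840 − 17.740 = 3.100
ΔCt(CG21523 shRNA) = 18.490 − 18.630 = -0.140
ΔΔCt = -0.140 − 3.100 = -3.240
Fold change = 2^(−(-3.240)) = 2^3.240 = 9.4479

9.448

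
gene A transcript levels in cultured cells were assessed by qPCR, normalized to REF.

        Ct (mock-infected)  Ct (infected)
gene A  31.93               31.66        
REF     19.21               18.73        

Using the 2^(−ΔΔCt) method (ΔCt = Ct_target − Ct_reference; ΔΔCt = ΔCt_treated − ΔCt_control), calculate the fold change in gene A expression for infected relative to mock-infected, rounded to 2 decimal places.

ΔCt(mock-infected) = 31.930 − 19.210 = 12.720
ΔCt(infected) = 31.660 − 18.730 = 12.930
ΔΔCt = 12.930 − 12.720 = 0.210
Fold change = 2^(−0.210) = 0.865

0.86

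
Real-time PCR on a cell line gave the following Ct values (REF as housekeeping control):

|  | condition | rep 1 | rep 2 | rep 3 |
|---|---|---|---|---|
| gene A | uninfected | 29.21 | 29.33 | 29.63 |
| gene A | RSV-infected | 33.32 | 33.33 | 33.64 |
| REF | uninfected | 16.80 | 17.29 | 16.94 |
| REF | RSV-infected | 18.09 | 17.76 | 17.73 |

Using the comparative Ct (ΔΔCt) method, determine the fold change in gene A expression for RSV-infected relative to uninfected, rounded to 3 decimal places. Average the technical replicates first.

0.110

Mean Ct: gene A uninfected 29.390; gene A RSV-infected 33.430; REF uninfected 17.010; REF RSV-infected 17.860
ΔCt(uninfected) = 29.390 − 17.010 = 12.380
ΔCt(RSV-infected) = 33.430 − 17.860 = 15.570
ΔΔCt = 15.570 − 12.380 = 3.190
Fold change = 2^(−3.190) = 0.1096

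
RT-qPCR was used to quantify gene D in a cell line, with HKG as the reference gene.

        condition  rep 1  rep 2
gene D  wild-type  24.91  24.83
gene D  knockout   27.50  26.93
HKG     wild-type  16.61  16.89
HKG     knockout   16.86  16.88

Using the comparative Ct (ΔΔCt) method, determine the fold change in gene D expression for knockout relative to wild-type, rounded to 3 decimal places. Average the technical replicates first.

Mean Ct: gene D wild-type 24.870; gene D knockout 27.215; HKG wild-type 16.750; HKG knockout 16.870
ΔCt(wild-type) = 24.870 − 16.750 = 8.120
ΔCt(knockout) = 27.215 − 16.870 = 10.345
ΔΔCt = 10.345 − 8.120 = 2.225
Fold change = 2^(−2.225) = 0.2139

0.214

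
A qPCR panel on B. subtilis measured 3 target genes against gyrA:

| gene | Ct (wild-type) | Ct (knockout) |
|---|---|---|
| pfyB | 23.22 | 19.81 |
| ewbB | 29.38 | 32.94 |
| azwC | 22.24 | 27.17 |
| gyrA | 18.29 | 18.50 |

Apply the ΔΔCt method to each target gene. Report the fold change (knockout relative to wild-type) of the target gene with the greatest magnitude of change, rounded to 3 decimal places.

0.038

pfyB: ΔΔCt = (19.81−18.50) − (23.22−18.29) = 1.31 − 4.93 = -3.62; fold change = 2^3.62 = 12.295
ewbB: ΔΔCt = (32.94−18.50) − (29.38−18.29) = 14.44 − 11.09 = 3.35; fold change = 2^-3.35 = 0.098
azwC: ΔΔCt = (27.17−18.50) − (22.24−18.29) = 8.67 − 3.95 = 4.72; fold change = 2^-4.72 = 0.038
azwC has the largest |ΔΔCt| = 4.72.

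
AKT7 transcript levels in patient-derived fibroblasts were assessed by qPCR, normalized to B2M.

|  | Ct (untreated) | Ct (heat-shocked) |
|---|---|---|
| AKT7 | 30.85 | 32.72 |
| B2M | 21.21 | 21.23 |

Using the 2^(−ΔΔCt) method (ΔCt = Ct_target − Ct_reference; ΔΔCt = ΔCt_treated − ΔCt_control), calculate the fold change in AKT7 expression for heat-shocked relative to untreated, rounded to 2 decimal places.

ΔCt(untreated) = 30.850 − 21.210 = 9.640
ΔCt(heat-shocked) = 32.720 − 21.230 = 11.490
ΔΔCt = 11.490 − 9.640 = 1.850
Fold change = 2^(−1.850) = 0.277

0.28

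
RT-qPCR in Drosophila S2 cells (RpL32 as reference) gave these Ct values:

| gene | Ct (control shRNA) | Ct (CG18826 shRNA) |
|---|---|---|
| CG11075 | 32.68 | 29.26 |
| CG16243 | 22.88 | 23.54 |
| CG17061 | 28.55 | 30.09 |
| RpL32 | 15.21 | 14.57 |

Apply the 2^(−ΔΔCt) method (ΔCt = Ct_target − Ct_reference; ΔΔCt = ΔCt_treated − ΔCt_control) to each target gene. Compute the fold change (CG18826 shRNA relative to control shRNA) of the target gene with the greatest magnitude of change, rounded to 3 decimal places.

CG11075: ΔΔCt = (29.26−14.57) − (32.68−15.21) = 14.69 − 17.47 = -2.78; fold change = 2^2.78 = 6.869
CG16243: ΔΔCt = (23.54−14.57) − (22.88−15.21) = 8.97 − 7.67 = 1.30; fold change = 2^-1.30 = 0.406
CG17061: ΔΔCt = (30.09−14.57) − (28.55−15.21) = 15.52 − 13.34 = 2.18; fold change = 2^-2.18 = 0.221
CG11075 has the largest |ΔΔCt| = 2.78.

6.869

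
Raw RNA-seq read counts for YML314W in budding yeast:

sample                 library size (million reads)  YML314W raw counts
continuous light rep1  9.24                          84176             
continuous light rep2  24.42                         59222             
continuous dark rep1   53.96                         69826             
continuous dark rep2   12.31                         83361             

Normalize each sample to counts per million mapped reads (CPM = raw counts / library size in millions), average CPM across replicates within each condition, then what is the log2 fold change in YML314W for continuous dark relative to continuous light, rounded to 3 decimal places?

CPM(continuous light rep1) = 84176 / 9.24 = 9109.9567
CPM(continuous light rep2) = 59222 / 24.42 = 2425.1433
CPM(continuous dark rep1) = 69826 / 53.96 = 1294.0326
CPM(continuous dark rep2) = 83361 / 12.31 = 6771.8115
mean CPM(continuous light) = 5767.5500; mean CPM(continuous dark) = 4032.9221
Fold change = 4032.9221 / 5767.5500 = 0.69924
log2(0.69924) = -0.5161

-0.516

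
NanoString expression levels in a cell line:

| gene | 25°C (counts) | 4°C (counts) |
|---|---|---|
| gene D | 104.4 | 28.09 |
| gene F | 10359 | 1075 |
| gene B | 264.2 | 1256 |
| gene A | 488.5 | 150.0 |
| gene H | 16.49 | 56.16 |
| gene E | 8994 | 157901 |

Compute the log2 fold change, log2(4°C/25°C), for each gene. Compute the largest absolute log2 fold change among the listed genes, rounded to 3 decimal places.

log2(28.09/104.4) = -1.894  (gene D)
log2(1075/10359) = -3.268  (gene F)
log2(1256/264.2) = 2.249  (gene B)
log2(150.0/488.5) = -1.703  (gene A)
log2(56.16/16.49) = 1.768  (gene H)
log2(157901/8994) = 4.134  (gene E)
The largest magnitude belongs to gene E.

4.134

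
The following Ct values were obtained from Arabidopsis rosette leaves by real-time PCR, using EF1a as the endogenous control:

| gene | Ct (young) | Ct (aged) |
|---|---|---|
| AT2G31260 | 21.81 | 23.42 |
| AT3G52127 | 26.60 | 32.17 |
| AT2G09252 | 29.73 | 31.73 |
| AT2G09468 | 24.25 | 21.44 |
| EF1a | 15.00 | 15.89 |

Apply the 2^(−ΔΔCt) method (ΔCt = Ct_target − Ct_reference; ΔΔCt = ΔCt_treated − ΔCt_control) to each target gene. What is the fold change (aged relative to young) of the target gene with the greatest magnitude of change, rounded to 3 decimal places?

AT2G31260: ΔΔCt = (23.42−15.89) − (21.81−15.00) = 7.53 − 6.81 = 0.72; fold change = 2^-0.72 = 0.607
AT3G52127: ΔΔCt = (32.17−15.89) − (26.60−15.00) = 16.28 − 11.60 = 4.68; fold change = 2^-4.68 = 0.039
AT2G09252: ΔΔCt = (31.73−15.89) − (29.73−15.00) = 15.84 − 14.73 = 1.11; fold change = 2^-1.11 = 0.463
AT2G09468: ΔΔCt = (21.44−15.89) − (24.25−15.00) = 5.55 − 9.25 = -3.70; fold change = 2^3.70 = 12.996
AT3G52127 has the largest |ΔΔCt| = 4.68.

0.039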